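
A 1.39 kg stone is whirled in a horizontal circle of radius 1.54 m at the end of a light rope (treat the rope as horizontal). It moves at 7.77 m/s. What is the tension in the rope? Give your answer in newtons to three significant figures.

54.5 N

The tension is the only horizontal force, so it supplies the full centripetal force: T = m v²/r = 1.39 × (7.770)²/1.54 = 1.39 × 60.37/1.54 = 54.49 N.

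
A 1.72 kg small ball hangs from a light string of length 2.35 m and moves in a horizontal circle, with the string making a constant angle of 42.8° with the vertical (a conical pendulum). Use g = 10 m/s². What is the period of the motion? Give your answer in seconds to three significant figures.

r = L sinθ = 1.597 m. From T sinθ = mω²r and T cosθ = mg: tanθ = ω²r/g, so ω² = g tanθ / r = g/(L cosθ).
ω = √(g/(L cosθ)) = √(10.0/(2.35 × 0.7337)) = √5.800 = 2.408 rad/s.
Period = 2π/ω = 2.609 s.

2.61 s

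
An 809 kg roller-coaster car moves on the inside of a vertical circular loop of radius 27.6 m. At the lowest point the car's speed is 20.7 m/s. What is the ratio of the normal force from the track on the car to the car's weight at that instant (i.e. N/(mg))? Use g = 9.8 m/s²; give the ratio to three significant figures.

2.58

At the bottom, N − mg = mv²/r, so N = m(v²/r + g) and N/(mg) = v²/(rg) + 1 = (20.7)²/(27.6 × 9.8) + 1 = 1.584 + 1 = 2.584.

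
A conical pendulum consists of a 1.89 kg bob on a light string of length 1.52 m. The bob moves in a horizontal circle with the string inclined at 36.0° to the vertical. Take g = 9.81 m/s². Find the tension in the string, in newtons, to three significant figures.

22.9 N

Vertically the bob has no acceleration, so T cosθ = mg.
T = mg/cosθ = 1.89 × 9.81 / cos 36.0° = 18.54/0.8090 = 22.92 N.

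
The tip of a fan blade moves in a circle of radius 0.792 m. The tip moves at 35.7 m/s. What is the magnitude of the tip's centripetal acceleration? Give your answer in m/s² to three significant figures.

1610 m/s²

a_c = v²/r = (35.70)²/0.792 = 1274/0.792 = 1609 m/s².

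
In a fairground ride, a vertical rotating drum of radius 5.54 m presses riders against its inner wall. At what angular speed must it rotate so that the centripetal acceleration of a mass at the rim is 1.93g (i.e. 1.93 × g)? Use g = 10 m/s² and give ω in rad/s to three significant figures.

1.87 rad/s

Centripetal acceleration a_c = ω²r. Setting ω²r = 1.93g:
ω = √(1.93g / r) = √(1.93 × 10.0 / 5.54) = √3.484 = 1.866 rad/s.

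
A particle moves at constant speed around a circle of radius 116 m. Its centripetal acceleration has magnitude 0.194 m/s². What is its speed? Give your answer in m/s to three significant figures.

4.74 m/s

a_c = v²/r ⇒ v = √(a_c · r) = √(0.194 × 116) = √22.50 = 4.744 m/s.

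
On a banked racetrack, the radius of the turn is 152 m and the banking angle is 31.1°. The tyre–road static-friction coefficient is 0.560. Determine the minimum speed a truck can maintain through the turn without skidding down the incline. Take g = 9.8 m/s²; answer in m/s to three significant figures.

6.94 m/s

At the minimum speed, friction acts up the slope at its limiting value f = μN. Radially (horizontal, toward centre): N sinθ − μN cosθ = mv²/r. Vertically: N cosθ + μN sinθ = mg.
Dividing: v² = r g (sinθ − μcosθ)/(cosθ + μsinθ).
sinθ − μcosθ = 0.5165 − 0.560×0.8563 = 0.03702; cosθ + μsinθ = 0.8563 + 0.560×0.5165 = 1.146.
v² = 152 × 9.8 × 0.03702/1.146 = 48.14 m²/s², so v = 6.939 m/s.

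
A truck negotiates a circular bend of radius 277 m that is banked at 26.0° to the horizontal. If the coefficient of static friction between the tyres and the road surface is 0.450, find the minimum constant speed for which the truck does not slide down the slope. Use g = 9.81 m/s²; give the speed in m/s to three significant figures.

9.17 m/s

At the minimum speed, friction acts up the slope at its limiting value f = μN. Radially (horizontal, toward centre): N sinθ − μN cosθ = mv²/r. Vertically: N cosθ + μN sinθ = mg.
Dividing: v² = r g (sinθ − μcosθ)/(cosθ + μsinθ).
sinθ − μcosθ = 0.4384 − 0.450×0.8988 = 0.03391; cosθ + μsinθ = 0.8988 + 0.450×0.4384 = 1.096.
v² = 277 × 9.81 × 0.03391/1.096 = 84.08 m²/s², so v = 9.169 m/s.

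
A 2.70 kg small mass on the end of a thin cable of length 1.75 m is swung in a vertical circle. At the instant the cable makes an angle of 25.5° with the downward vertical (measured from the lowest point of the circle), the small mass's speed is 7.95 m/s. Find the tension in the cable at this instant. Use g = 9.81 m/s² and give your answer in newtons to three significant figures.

Take the radial direction toward the centre of the circle as positive. The component of the weight along the string toward the centre is −mg cos φ (φ measured from the bottom), so Newton's second law along the string gives T − mg cos φ = m v²/r.
cos 25.5° = 0.9026, so T = m(v²/r + g cos φ) = 2.70 × ((7.95)²/1.75 + 9.81 × 0.9026) = 2.70 × (36.12 + (8.854)) = 2.70 × 44.97 = 121.4 N.

121 N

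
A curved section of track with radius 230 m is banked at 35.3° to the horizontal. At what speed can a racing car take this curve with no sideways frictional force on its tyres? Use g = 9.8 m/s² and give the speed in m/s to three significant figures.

On a frictionless banked curve, N sinθ = mv²/r and N cosθ = mg, so tanθ = v²/(rg).
v = √(r g tanθ) = √(230 × 9.8 × tan 35.3°) = √(230 × 9.8 × 0.7080) = √1596 = 39.95 m/s.

39.9 m/s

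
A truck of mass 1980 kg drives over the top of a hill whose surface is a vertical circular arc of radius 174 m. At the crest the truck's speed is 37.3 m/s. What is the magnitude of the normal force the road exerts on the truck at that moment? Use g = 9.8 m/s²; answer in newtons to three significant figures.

At the crest the centripetal acceleration points downward (toward the centre of the arc), so mg − N = mv²/r.
N = m(g − v²/r) = 1980 × (9.8 − (37.3)²/174) = 1980 × (9.8 − 7.996) = 1980 × 1.804 = 3572 N.

3570 N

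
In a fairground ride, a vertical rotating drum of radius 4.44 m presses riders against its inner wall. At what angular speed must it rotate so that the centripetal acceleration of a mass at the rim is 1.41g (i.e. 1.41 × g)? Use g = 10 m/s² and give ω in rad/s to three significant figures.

1.78 rad/s

Centripetal acceleration a_c = ω²r. Setting ω²r = 1.41g:
ω = √(1.41g / r) = √(1.41 × 10.0 / 4.44) = √3.176 = 1.782 rad/s.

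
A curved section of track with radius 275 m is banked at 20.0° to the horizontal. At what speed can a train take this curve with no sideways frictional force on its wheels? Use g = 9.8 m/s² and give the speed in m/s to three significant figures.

On a frictionless banked curve, N sinθ = mv²/r and N cosθ = mg, so tanθ = v²/(rg).
v = √(r g tanθ) = √(275 × 9.8 × tan 20.0°) = √(275 × 9.8 × 0.3640) = √980.9 = 31.32 m/s.

31.3 m/s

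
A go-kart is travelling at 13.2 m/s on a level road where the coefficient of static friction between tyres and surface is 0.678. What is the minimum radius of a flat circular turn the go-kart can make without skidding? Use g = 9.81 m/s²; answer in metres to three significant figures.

26.2 m

At the limit, μ_s m g = m v²/r, so r_min = v²/(μ_s g) = (13.2)²/(0.678 × 9.81) = 174.2/6.651 = 26.20 m.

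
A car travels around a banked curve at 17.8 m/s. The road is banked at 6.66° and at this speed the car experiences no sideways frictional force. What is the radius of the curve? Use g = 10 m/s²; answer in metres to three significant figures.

Frictionless banking: tanθ = v²/(rg), so r = v²/(g tanθ).
r = (17.8)²/(10.0 × tan 6.66°) = 316.8/(10.0 × 0.1168) = 316.8/1.168 = 271.3 m.

271 m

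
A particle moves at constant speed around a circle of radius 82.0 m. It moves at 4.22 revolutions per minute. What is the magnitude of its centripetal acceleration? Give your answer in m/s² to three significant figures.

ω = 4.22 rev/min × 2π/60 = 0.4419 rad/s, so v = ωr = 0.4419 × 82.0 = 36.24 m/s.
a_c = v²/r = (36.24)²/82.0 = 1313/82.0 = 16.01 m/s².

16.0 m/s²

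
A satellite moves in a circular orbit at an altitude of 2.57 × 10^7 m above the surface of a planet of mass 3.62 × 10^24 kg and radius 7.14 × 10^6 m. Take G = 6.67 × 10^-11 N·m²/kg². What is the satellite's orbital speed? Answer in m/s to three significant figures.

2710 m/s

Orbital radius r = R + h = 7.14 × 10^6 + 2.57 × 10^7 = 3.284 × 10^7 m.
Gravity supplies the centripetal force: G M m / r² = m v² / r, so v = √(GM/r).
v = √(6.67 × 10^-11 × 3.62 × 10^24 / 3.284 × 10^7) = √(7.352 × 10^6) = 2712 m/s.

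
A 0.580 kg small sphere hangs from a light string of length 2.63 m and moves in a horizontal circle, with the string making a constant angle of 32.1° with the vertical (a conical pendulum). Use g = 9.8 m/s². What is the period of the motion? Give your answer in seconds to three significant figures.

r = L sinθ = 1.398 m. From T sinθ = mω²r and T cosθ = mg: tanθ = ω²r/g, so ω² = g tanθ / r = g/(L cosθ).
ω = √(g/(L cosθ)) = √(9.8/(2.63 × 0.8471)) = √4.399 = 2.097 rad/s.
Period = 2π/ω = 2.996 s.

3.00 s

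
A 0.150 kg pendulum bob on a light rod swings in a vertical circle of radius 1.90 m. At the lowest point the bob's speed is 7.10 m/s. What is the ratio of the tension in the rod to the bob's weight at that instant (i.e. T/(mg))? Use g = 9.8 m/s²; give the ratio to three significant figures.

At the bottom, T − mg = mv²/r, so T = m(v²/r + g) and T/(mg) = v²/(rg) + 1 = (7.10)²/(1.90 × 9.8) + 1 = 2.707 + 1 = 3.707.

3.71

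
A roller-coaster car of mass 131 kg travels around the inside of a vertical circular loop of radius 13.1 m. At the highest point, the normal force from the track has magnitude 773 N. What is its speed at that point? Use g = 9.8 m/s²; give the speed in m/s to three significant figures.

14.3 m/s

At the top, N + mg = mv²/r, so v = √(r(N/m + g)) = √(13.1 × (773/131 + 9.8)) = √(13.1 × 15.70) = √205.7 = 14.34 m/s.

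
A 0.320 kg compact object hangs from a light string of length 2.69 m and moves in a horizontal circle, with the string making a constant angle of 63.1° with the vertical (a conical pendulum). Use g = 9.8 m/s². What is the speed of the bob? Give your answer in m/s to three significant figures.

The radius of the circle is r = L sinθ = 2.69 × sin 63.1° = 2.399 m.
Horizontally T sinθ = mv²/r and vertically T cosθ = mg, so tanθ = v²/(rg).
v = √(r g tanθ) = √(2.399 × 9.8 × 1.971) = √46.34 = 6.807 m/s.

6.81 m/s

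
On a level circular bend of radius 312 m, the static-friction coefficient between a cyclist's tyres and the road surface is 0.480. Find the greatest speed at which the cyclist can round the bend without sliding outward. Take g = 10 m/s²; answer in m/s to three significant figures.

38.7 m/s

Friction provides the centripetal force on a flat curve. At maximum speed it is at its limiting value: μ_s m g = m v²/r.
Mass cancels: v_max = √(μ_s g r) = √(0.480 × 10.0 × 312) = √1498 = 38.70 m/s.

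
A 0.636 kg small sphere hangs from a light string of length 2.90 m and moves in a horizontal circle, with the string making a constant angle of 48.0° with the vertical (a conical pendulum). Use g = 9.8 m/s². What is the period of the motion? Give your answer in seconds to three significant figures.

2.80 s

r = L sinθ = 2.155 m. From T sinθ = mω²r and T cosθ = mg: tanθ = ω²r/g, so ω² = g tanθ / r = g/(L cosθ).
ω = √(g/(L cosθ)) = √(9.8/(2.90 × 0.6691)) = √5.050 = 2.247 rad/s.
Period = 2π/ω = 2.796 s.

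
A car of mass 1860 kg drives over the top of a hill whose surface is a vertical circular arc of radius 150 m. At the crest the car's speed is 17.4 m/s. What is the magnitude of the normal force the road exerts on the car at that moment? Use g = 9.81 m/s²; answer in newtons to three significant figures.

At the crest the centripetal acceleration points downward (toward the centre of the arc), so mg − N = mv²/r.
N = m(g − v²/r) = 1860 × (9.81 − (17.4)²/150) = 1860 × (9.81 − 2.018) = 1860 × 7.792 = 14490 N.

14500 N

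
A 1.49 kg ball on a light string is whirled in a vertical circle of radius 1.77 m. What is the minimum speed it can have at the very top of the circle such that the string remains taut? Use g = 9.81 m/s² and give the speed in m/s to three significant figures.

4.17 m/s

At the highest point the centre is directly below, so both the weight and T act inward: T + mg = mv²/r.
At minimum speed T → 0, so mg = mv_min²/r ⇒ v_min = √(g r) = √(9.81 × 1.77) = 4.167 m/s.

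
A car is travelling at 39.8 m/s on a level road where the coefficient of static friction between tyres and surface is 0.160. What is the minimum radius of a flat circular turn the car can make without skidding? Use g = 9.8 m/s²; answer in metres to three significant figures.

At the limit, μ_s m g = m v²/r, so r_min = v²/(μ_s g) = (39.8)²/(0.160 × 9.8) = 1584/1.568 = 1010 m.

1010 m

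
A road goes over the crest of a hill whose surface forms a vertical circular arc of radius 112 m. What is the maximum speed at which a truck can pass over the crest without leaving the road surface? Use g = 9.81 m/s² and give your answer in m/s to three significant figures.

33.1 m/s

At the crest the centre of the circle is below the truck, so the net downward (centripetal) force is mg − N = mv²/r.
The truck leaves the road when N → 0, giving v_max = √(g r) = √(9.81 × 112) = 33.15 m/s.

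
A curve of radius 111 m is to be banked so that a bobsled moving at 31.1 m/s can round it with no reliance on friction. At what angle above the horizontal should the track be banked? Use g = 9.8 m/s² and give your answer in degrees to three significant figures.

41.6°

With no friction, the horizontal component of the normal force provides the centripetal force: N sinθ = mv²/r, while N cosθ = mg vertically.
Dividing: tanθ = v²/(r g) = (31.1)²/(111 × 9.8) = 967.2/1088 = 0.8891.
θ = arctan(0.8891) = 41.64°.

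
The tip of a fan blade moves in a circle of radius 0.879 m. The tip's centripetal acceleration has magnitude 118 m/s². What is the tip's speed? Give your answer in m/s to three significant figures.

a_c = v²/r ⇒ v = √(a_c · r) = √(118 × 0.879) = √103.7 = 10.18 m/s.

10.2 m/s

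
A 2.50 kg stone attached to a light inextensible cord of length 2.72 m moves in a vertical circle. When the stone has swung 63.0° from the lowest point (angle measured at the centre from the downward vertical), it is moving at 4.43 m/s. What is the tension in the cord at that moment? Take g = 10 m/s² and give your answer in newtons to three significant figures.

29.4 N

Take the radial direction toward the centre of the circle as positive. The component of the weight along the string toward the centre is −mg cos φ (φ measured from the bottom), so Newton's second law along the string gives T − mg cos φ = m v²/r.
cos 63.0° = 0.4540, so T = m(v²/r + g cos φ) = 2.50 × ((4.43)²/2.72 + 10.0 × 0.4540) = 2.50 × (7.215 + (4.540)) = 2.50 × 11.75 = 29.39 N.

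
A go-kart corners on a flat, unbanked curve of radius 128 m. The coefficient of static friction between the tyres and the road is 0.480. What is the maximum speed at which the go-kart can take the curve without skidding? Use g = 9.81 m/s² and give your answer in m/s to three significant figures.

Friction provides the centripetal force on a flat curve. At maximum speed it is at its limiting value: μ_s m g = m v²/r.
Mass cancels: v_max = √(μ_s g r) = √(0.480 × 9.81 × 128) = √602.7 = 24.55 m/s.

24.6 m/s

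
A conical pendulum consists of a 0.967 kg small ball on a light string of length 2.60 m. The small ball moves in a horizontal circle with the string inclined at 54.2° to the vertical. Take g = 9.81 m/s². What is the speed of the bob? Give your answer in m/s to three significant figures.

The radius of the circle is r = L sinθ = 2.60 × sin 54.2° = 2.109 m.
Horizontally T sinθ = mv²/r and vertically T cosθ = mg, so tanθ = v²/(rg).
v = √(r g tanθ) = √(2.109 × 9.81 × 1.387) = √28.68 = 5.356 m/s.

5.36 m/s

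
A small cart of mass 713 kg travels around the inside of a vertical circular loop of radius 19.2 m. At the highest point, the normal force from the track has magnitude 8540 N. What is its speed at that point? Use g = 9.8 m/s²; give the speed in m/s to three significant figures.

At the top, N + mg = mv²/r, so v = √(r(N/m + g)) = √(19.2 × (8540/713 + 9.8)) = √(19.2 × 21.78) = √418.1 = 20.45 m/s.

20.4 m/s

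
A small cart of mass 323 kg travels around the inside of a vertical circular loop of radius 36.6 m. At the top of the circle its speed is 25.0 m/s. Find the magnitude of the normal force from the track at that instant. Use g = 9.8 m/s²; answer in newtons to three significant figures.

At the top, both N and the weight mg point inward (toward the centre), so N + mg = mv²/r.
N = m(v²/r − g) = 323 × ((25.0)²/36.6 − 9.8) = 323 × (17.08 − 9.8) = 323 × 7.277 = 2350 N.

2350 N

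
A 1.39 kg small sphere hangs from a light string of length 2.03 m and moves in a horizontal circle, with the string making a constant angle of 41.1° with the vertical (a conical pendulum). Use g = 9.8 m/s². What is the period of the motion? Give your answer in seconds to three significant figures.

2.48 s

r = L sinθ = 1.334 m. From T sinθ = mω²r and T cosθ = mg: tanθ = ω²r/g, so ω² = g tanθ / r = g/(L cosθ).
ω = √(g/(L cosθ)) = √(9.8/(2.03 × 0.7536)) = √6.406 = 2.531 rad/s.
Period = 2π/ω = 2.482 s.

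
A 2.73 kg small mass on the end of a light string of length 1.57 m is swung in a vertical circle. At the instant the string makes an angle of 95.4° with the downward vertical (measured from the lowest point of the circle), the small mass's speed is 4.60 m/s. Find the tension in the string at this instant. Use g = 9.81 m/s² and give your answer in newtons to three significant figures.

Take the radial direction toward the centre of the circle as positive. The component of the weight along the string toward the centre is −mg cos φ (φ measured from the bottom), so Newton's second law along the string gives T − mg cos φ = m v²/r.
cos 95.4° = -0.09411, so T = m(v²/r + g cos φ) = 2.73 × ((4.60)²/1.57 + 9.81 × -0.09411) = 2.73 × (13.48 + (-0.9232)) = 2.73 × 12.55 = 34.27 N.

34.3 N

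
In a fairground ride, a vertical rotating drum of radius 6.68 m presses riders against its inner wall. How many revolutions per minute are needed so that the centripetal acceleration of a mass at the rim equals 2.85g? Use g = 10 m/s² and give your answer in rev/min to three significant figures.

Require ω²r = 2.85g, so ω = √(2.85 × 10.0/6.68) = 2.066 rad/s.
In rev/min: ω × 60/(2π) = 2.066 × 60/(2π) = 19.72 rev/min.

19.7 rev/min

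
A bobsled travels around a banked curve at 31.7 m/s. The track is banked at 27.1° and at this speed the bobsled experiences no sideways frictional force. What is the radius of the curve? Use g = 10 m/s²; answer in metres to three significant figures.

196 m

Frictionless banking: tanθ = v²/(rg), so r = v²/(g tanθ).
r = (31.7)²/(10.0 × tan 27.1°) = 1005/(10.0 × 0.5117) = 1005/5.117 = 196.4 m.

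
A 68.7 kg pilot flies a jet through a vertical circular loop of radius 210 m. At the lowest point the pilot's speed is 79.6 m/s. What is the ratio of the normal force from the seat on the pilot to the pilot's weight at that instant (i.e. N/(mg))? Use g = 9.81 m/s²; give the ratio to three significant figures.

At the bottom, N − mg = mv²/r, so N = m(v²/r + g) and N/(mg) = v²/(rg) + 1 = (79.6)²/(210 × 9.81) + 1 = 3.076 + 1 = 4.076.

4.08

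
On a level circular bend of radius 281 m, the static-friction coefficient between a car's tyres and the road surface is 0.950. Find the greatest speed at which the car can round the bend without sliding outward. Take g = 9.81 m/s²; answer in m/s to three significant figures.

The only inward force on a level bend is static friction, so at the limit f_s = μ_s N = μ_s m g = m v²/r.
Mass cancels: v_max = √(μ_s g r) = √(0.950 × 9.81 × 281) = √2619 = 51.17 m/s.

51.2 m/s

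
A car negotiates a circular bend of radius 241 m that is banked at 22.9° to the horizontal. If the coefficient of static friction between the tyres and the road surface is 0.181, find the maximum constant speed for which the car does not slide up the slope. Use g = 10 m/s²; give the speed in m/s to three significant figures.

39.7 m/s

At the maximum speed, friction acts down the slope at its limiting value f = μN. Radially (horizontal, toward centre): N sinθ + μN cosθ = mv²/r. Vertically: N cosθ − μN sinθ = mg.
Dividing: v² = r g (sinθ + μcosθ)/(cosθ − μsinθ).
sinθ + μcosθ = 0.3891 + 0.181×0.9212 = 0.5559; cosθ − μsinθ = 0.9212 − 0.181×0.3891 = 0.8508.
v² = 241 × 10.0 × 0.5559/0.8508 = 1575 m²/s², so v = 39.68 m/s.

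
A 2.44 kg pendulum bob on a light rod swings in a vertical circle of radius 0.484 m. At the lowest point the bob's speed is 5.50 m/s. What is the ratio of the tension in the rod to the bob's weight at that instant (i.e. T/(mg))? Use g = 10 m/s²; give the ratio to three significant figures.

7.25

At the bottom, T − mg = mv²/r, so T = m(v²/r + g) and T/(mg) = v²/(rg) + 1 = (5.50)²/(0.484 × 10.0) + 1 = 6.250 + 1 = 7.250.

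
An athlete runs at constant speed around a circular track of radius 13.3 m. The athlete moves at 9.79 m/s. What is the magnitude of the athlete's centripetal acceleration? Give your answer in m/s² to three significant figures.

7.21 m/s²

a_c = v²/r = (9.790)²/13.3 = 95.84/13.3 = 7.206 m/s².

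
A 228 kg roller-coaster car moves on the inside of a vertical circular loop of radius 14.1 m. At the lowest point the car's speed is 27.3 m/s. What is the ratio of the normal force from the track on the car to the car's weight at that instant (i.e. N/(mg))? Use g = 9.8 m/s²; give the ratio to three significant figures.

6.39

At the bottom, N − mg = mv²/r, so N = m(v²/r + g) and N/(mg) = v²/(rg) + 1 = (27.3)²/(14.1 × 9.8) + 1 = 5.394 + 1 = 6.394.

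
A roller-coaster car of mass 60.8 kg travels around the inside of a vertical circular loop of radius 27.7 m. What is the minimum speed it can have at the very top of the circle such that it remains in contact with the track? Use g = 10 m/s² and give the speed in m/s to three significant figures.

16.6 m/s

At the top, both weight mg and N point toward the centre: N + mg = mv²/r.
At minimum speed N → 0, so mg = mv_min²/r ⇒ v_min = √(g r) = √(10.0 × 27.7) = 16.64 m/s.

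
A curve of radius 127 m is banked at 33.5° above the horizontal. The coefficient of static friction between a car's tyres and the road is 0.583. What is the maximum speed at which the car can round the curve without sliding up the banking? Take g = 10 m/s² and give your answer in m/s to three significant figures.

50.7 m/s

At the maximum speed, friction acts down the slope at its limiting value f = μN. Radially (horizontal, toward centre): N sinθ + μN cosθ = mv²/r. Vertically: N cosθ − μN sinθ = mg.
Dividing: v² = r g (sinθ + μcosθ)/(cosθ − μsinθ).
sinθ + μcosθ = 0.5519 + 0.583×0.8339 = 1.038; cosθ − μsinθ = 0.8339 − 0.583×0.5519 = 0.5121.
v² = 127 × 10.0 × 1.038/0.5121 = 2574 m²/s², so v = 50.74 m/s.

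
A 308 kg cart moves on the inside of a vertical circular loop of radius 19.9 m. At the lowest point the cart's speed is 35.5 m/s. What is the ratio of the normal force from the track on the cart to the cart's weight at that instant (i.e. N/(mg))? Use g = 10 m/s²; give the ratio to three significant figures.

7.33

At the bottom, N − mg = mv²/r, so N = m(v²/r + g) and N/(mg) = v²/(rg) + 1 = (35.5)²/(19.9 × 10.0) + 1 = 6.333 + 1 = 7.333.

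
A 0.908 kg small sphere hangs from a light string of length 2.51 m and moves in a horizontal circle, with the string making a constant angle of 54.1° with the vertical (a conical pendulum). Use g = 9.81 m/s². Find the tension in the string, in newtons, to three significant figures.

Vertically the bob has no acceleration, so T cosθ = mg.
T = mg/cosθ = 0.908 × 9.81 / cos 54.1° = 8.907/0.5864 = 15.19 N.

15.2 N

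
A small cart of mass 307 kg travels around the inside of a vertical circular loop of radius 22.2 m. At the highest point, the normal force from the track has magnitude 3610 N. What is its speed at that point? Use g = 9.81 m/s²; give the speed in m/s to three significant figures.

At the top, N + mg = mv²/r, so v = √(r(N/m + g)) = √(22.2 × (3610/307 + 9.81)) = √(22.2 × 21.57) = √478.8 = 21.88 m/s.

21.9 m/s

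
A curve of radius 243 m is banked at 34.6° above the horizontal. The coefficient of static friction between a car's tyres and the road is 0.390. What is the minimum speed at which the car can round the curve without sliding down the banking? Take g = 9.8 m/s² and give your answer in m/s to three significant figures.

23.7 m/s

At the minimum speed, friction acts up the slope at its limiting value f = μN. Radially (horizontal, toward centre): N sinθ − μN cosθ = mv²/r. Vertically: N cosθ + μN sinθ = mg.
Dividing: v² = r g (sinθ − μcosθ)/(cosθ + μsinθ).
sinθ − μcosθ = 0.5678 − 0.390×0.8231 = 0.2468; cosθ + μsinθ = 0.8231 + 0.390×0.5678 = 1.045.
v² = 243 × 9.8 × 0.2468/1.045 = 562.7 m²/s², so v = 23.72 m/s.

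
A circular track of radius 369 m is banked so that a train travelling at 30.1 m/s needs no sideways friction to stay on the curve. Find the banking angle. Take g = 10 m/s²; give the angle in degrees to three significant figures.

For a frictionless banked turn: horizontally N sinθ = mv²/r and vertically N cosθ = mg.
Dividing: tanθ = v²/(r g) = (30.1)²/(369 × 10.0) = 906.0/3690 = 0.2455.
θ = arctan(0.2455) = 13.80°.

13.8°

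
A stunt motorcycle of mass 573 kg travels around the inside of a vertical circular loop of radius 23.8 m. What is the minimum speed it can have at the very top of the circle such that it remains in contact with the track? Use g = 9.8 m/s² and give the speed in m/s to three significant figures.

15.3 m/s

At the highest point the centre is directly below, so both the weight and N act inward: N + mg = mv²/r.
At minimum speed N → 0, so mg = mv_min²/r ⇒ v_min = √(g r) = √(9.8 × 23.8) = 15.27 m/s.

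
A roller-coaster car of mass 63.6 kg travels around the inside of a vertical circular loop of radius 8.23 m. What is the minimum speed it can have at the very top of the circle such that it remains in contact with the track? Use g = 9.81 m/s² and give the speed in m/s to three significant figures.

8.99 m/s

At the top, both weight mg and N point toward the centre: N + mg = mv²/r.
At minimum speed N → 0, so mg = mv_min²/r ⇒ v_min = √(g r) = √(9.81 × 8.23) = 8.985 m/s.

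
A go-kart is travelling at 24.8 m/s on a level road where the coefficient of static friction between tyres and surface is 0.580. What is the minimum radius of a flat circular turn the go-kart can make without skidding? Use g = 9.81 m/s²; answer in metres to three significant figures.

108 m

At the limit, μ_s m g = m v²/r, so r_min = v²/(μ_s g) = (24.8)²/(0.580 × 9.81) = 615.0/5.690 = 108.1 m.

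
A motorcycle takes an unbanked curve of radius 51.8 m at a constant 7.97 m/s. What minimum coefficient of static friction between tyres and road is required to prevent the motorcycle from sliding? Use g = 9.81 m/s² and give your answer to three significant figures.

Friction provides the centripetal force: μ_s m g = m v²/r, so μ_s = v²/(g r) = (7.970)²/(9.81 × 51.8) = 63.52/508.2 = 0.1250.

0.125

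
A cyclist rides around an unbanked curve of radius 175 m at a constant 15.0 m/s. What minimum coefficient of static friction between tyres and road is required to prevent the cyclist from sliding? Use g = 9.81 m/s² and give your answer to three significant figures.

Friction provides the centripetal force: μ_s m g = m v²/r, so μ_s = v²/(g r) = (15.00)²/(9.81 × 175) = 225.0/1717 = 0.1311.

0.131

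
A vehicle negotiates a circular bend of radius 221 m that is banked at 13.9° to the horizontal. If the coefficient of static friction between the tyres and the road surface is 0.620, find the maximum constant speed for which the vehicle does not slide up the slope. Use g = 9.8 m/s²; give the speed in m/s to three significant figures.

At the maximum speed, friction acts down the slope at its limiting value f = μN. Radially (horizontal, toward centre): N sinθ + μN cosθ = mv²/r. Vertically: N cosθ − μN sinθ = mg.
Dividing: v² = r g (sinθ + μcosθ)/(cosθ − μsinθ).
sinθ + μcosθ = 0.2402 + 0.620×0.9707 = 0.8421; cosθ − μsinθ = 0.9707 − 0.620×0.2402 = 0.8218.
v² = 221 × 9.8 × 0.8421/0.8218 = 2219 m²/s², so v = 47.11 m/s.

47.1 m/s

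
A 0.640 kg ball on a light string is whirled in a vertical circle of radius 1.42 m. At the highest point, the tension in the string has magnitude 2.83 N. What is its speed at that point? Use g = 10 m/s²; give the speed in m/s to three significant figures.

At the top, T + mg = mv²/r, so v = √(r(T/m + g)) = √(1.42 × (2.83/0.640 + 10.0)) = √(1.42 × 14.42) = √20.48 = 4.525 m/s.

4.53 m/s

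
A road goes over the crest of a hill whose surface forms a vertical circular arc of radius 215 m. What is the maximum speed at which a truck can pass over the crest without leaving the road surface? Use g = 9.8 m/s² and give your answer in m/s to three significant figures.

At the crest the centre of the circle is below the truck, so the net downward (centripetal) force is mg − N = mv²/r.
The truck leaves the road when N → 0, giving v_max = √(g r) = √(9.8 × 215) = 45.90 m/s.

45.9 m/s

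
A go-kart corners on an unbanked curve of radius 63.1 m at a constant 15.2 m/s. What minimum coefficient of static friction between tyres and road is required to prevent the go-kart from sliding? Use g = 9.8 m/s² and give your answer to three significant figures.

Friction provides the centripetal force: μ_s m g = m v²/r, so μ_s = v²/(g r) = (15.20)²/(9.8 × 63.1) = 231.0/618.4 = 0.3736.

0.374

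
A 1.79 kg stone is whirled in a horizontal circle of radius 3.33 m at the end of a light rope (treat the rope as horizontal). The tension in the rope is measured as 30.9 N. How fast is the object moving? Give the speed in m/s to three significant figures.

T = m v²/r ⇒ v = √(T r / m) = √(30.9 × 3.33 / 1.79) = √57.48 = 7.582 m/s.

7.58 m/s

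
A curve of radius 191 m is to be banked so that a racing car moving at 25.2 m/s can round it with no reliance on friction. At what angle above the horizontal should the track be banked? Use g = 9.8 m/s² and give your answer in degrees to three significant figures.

With no friction, the horizontal component of the normal force provides the centripetal force: N sinθ = mv²/r, while N cosθ = mg vertically.
Dividing: tanθ = v²/(r g) = (25.2)²/(191 × 9.8) = 635.0/1872 = 0.3393.
θ = arctan(0.3393) = 18.74°.

18.7°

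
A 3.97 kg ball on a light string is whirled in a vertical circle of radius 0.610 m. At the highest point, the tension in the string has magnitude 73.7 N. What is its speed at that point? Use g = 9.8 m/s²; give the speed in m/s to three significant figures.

At the top, T + mg = mv²/r, so v = √(r(T/m + g)) = √(0.610 × (73.7/3.97 + 9.8)) = √(0.610 × 28.36) = √17.30 = 4.160 m/s.

4.16 m/s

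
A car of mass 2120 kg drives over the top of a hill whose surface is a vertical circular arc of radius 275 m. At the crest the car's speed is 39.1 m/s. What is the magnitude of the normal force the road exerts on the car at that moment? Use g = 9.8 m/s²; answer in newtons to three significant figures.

8990 N

At the crest the centripetal acceleration points downward (toward the centre of the arc), so mg − N = mv²/r.
N = m(g − v²/r) = 2120 × (9.8 − (39.1)²/275) = 2120 × (9.8 − 5.559) = 2120 × 4.241 = 8990 N.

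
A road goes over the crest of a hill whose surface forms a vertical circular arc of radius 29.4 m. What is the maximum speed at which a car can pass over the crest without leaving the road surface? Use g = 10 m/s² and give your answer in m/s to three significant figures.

17.1 m/s

At the crest the centre of the circle is below the car, so the net downward (centripetal) force is mg − N = mv²/r.
The car leaves the road when N → 0, giving v_max = √(g r) = √(10.0 × 29.4) = 17.15 m/s.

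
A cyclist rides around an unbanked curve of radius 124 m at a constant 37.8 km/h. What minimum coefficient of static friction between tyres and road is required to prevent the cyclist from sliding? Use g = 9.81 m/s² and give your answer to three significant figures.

v = 37.8/3.6 = 10.50 m/s.
Friction provides the centripetal force: μ_s m g = m v²/r, so μ_s = v²/(g r) = (10.50)²/(9.81 × 124) = 110.2/1216 = 0.09063.

0.0906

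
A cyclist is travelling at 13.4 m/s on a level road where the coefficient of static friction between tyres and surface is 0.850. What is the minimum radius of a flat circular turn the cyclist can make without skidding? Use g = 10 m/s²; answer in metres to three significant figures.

21.1 m

At the limit, μ_s m g = m v²/r, so r_min = v²/(μ_s g) = (13.4)²/(0.850 × 10.0) = 179.6/8.500 = 21.12 m.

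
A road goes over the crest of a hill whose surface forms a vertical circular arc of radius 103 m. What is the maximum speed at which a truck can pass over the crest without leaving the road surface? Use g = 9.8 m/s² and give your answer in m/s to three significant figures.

31.8 m/s

At the crest the centre of the circle is below the truck, so the net downward (centripetal) force is mg − N = mv²/r.
The truck leaves the road when N → 0, giving v_max = √(g r) = √(9.8 × 103) = 31.77 m/s.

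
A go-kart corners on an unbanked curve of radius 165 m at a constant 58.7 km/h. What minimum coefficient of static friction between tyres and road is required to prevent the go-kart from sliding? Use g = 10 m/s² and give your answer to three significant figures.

v = 58.7/3.6 = 16.31 m/s.
Friction provides the centripetal force: μ_s m g = m v²/r, so μ_s = v²/(g r) = (16.31)²/(10.0 × 165) = 265.9/1650 = 0.1611.

0.161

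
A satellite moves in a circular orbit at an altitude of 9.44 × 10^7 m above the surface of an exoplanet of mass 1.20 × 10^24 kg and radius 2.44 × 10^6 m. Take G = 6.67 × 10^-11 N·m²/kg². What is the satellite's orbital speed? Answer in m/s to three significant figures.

Orbital radius r = R + h = 2.44 × 10^6 + 9.44 × 10^7 = 9.684 × 10^7 m.
Gravity supplies the centripetal force: G M m / r² = m v² / r, so v = √(GM/r).
v = √(6.67 × 10^-11 × 1.20 × 10^24 / 9.684 × 10^7) = √(826500) = 909.1 m/s.

909 m/s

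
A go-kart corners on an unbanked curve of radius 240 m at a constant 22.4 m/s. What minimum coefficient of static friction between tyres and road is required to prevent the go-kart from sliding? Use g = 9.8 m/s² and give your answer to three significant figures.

0.213

Friction provides the centripetal force: μ_s m g = m v²/r, so μ_s = v²/(g r) = (22.40)²/(9.8 × 240) = 501.8/2352 = 0.2133.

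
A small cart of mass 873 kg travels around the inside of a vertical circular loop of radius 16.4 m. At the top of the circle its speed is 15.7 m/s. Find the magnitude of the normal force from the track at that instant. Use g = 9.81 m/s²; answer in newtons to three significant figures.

4560 N

At the top, both N and the weight mg point inward (toward the centre), so N + mg = mv²/r.
N = m(v²/r − g) = 873 × ((15.7)²/16.4 − 9.81) = 873 × (15.03 − 9.81) = 873 × 5.220 = 4557 N.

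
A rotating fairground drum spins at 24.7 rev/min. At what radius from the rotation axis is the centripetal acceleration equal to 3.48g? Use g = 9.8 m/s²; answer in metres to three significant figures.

5.10 m

ω = 24.7 rev/min × 2π/60 = 2.587 rad/s.
a_c = ω²r = 3.48g ⇒ r = 3.48 × 9.8 / (2.587)² = 34.10/6.690 = 5.097 m.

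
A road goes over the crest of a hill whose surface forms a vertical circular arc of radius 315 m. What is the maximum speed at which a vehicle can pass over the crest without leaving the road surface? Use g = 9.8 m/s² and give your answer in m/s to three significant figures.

55.6 m/s

At the crest the centre of the circle is below the vehicle, so the net downward (centripetal) force is mg − N = mv²/r.
The vehicle leaves the road when N → 0, giving v_max = √(g r) = √(9.8 × 315) = 55.56 m/s.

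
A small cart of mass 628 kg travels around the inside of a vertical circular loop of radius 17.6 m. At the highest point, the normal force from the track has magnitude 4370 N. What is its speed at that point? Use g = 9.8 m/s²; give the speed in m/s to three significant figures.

17.2 m/s

At the top, N + mg = mv²/r, so v = √(r(N/m + g)) = √(17.6 × (4370/628 + 9.8)) = √(17.6 × 16.76) = √295.0 = 17.17 m/s.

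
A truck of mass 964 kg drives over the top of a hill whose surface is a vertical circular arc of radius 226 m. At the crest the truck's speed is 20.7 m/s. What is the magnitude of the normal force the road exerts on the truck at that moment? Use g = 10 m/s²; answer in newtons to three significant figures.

7810 N

At the crest the centripetal acceleration points downward (toward the centre of the arc), so mg − N = mv²/r.
N = m(g − v²/r) = 964 × (10.0 − (20.7)²/226) = 964 × (10.0 − 1.896) = 964 × 8.104 = 7812 N.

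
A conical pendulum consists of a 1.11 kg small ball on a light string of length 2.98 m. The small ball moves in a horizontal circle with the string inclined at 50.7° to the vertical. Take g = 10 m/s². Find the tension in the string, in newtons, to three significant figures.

Vertically the bob has no acceleration, so T cosθ = mg.
T = mg/cosθ = 1.11 × 10.0 / cos 50.7° = 11.10/0.6334 = 17.53 N.

17.5 N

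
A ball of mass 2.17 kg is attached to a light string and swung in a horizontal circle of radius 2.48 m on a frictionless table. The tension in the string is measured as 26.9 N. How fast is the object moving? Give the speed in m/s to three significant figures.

5.54 m/s

T = m v²/r ⇒ v = √(T r / m) = √(26.9 × 2.48 / 2.17) = √30.74 = 5.545 m/s.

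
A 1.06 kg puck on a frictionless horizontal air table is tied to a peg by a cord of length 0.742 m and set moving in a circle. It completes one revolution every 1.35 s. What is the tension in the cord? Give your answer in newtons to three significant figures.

v = 2πr/T = 2π × 0.742/1.35 = 3.453 m/s.
The tension is the only horizontal force, so it supplies the full centripetal force: T = m v²/r = 1.06 × (3.453)²/0.742 = 1.06 × 11.93/0.742 = 17.04 N.

17.0 N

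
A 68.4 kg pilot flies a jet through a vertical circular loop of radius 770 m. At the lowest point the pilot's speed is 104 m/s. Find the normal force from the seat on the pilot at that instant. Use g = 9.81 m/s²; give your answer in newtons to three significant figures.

1630 N

At the lowest point, N points up (toward the centre) and the weight mg points down (away from the centre), so the net inward force is N − mg = mv²/r.
N = m(v²/r + g) = 68.4 × ((104)²/770 + 9.81) = 68.4 × (14.05 + 9.81) = 68.4 × 23.86 = 1632 N.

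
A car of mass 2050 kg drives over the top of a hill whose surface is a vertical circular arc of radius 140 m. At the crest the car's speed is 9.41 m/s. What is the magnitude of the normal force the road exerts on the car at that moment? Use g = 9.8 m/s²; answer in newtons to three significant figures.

At the crest the centripetal acceleration points downward (toward the centre of the arc), so mg − N = mv²/r.
N = m(g − v²/r) = 2050 × (9.8 − (9.41)²/140) = 2050 × (9.8 − 0.6325) = 2050 × 9.168 = 18790 N.

18800 N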